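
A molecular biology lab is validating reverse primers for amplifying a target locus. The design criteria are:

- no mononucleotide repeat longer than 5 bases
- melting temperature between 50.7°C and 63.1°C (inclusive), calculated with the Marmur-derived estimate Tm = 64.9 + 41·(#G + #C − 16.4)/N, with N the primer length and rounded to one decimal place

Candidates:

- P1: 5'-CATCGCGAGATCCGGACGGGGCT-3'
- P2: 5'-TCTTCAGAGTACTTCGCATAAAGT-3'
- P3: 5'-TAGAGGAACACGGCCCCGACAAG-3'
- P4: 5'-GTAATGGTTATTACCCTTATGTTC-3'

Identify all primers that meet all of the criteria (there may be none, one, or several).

P2 and P3.

P1 (23 nt, A=4 T=3 G=9 C=7): longest run = 4 ✓; Tm = 64.9 + 41·(16 − 16.4)/23 = 64.2°C, outside 50.7–63.1°C ✗ — fails.
P2 (24 nt, A=7 T=8 G=4 C=5): longest run = 3 ✓; Tm = 64.9 + 41·(9 − 16.4)/24 = 52.3°C ✓ — passes.
P3 (23 nt, A=8 T=1 G=7 C=7): longest run = 4 ✓; Tm = 64.9 + 41·(14 − 16.4)/23 = 60.6°C ✓ — passes.
P4 (24 nt, A=5 T=11 G=4 C=4): longest run = 3 ✓; Tm = 64.9 + 41·(8 − 16.4)/24 = 50.6°C, outside 50.7–63.1°C ✗ — fails.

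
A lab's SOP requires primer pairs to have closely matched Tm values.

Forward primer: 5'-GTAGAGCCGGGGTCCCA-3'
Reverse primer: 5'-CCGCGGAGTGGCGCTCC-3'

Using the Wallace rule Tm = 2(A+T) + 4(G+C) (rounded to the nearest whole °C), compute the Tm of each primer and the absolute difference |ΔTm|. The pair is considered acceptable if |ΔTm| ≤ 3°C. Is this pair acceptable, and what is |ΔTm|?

Forward: A=3 T=2 G=7 C=5 → Tm = 2·5 + 4·12 = 58°C.
Reverse: A=1 T=2 G=7 C=7 → Tm = 2·3 + 4·14 = 62°C.
|ΔTm| = |58 − 62| = 4°C, > 3°C.

|ΔTm| = 4°C; the pair is not acceptable.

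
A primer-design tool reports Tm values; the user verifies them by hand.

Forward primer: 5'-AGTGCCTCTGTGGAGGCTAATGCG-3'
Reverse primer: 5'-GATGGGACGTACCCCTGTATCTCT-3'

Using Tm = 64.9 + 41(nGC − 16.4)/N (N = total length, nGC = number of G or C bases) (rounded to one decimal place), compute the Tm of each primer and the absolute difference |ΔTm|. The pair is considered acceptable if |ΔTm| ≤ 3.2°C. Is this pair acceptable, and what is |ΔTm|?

Forward: G+C = 14, N = 24 → Tm = 64.9 + 41·(14 − 16.4)/24 = 60.8°C.
Reverse: G+C = 13, N = 24 → Tm = 64.9 + 41·(13 − 16.4)/24 = 59.1°C.
|ΔTm| = |60.8 − 59.1| = 1.7°C, ≤ 3.2°C.

|ΔTm| = 1.7°C; the pair is acceptable.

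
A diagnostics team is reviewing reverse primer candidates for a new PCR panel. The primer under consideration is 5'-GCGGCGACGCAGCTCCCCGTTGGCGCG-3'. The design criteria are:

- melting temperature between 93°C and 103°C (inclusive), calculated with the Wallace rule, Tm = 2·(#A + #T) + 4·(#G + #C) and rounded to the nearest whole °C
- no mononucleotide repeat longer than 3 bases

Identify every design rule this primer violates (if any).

Fails: homopolymer run.

Base counts: A=2, T=3, G=11, C=11 (length 27).
Tm: Tm = 2·5 + 4·22 = 98°C ✓
homopolymer run: longest run = 4, exceeds 3 ✗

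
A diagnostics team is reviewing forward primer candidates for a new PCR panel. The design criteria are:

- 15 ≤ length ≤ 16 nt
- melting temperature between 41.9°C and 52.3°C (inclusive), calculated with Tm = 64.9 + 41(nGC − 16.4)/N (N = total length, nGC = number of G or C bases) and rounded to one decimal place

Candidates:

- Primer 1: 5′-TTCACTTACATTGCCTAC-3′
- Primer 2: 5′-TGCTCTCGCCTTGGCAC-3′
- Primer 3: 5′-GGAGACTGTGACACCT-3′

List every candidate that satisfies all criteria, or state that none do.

Primer 1 (18 nt, A=4 T=7 G=1 C=6): length 18, outside 15–16 ✗; Tm = 64.9 + 41·(7 − 16.4)/18 = 43.5°C ✓ — fails.
Primer 2 (17 nt, A=1 T=5 G=4 C=7): length 17, outside 15–16 ✗; Tm = 64.9 + 41·(11 − 16.4)/17 = 51.9°C ✓ — fails.
Primer 3 (16 nt, A=4 T=3 G=5 C=4): length 16 ✓; Tm = 64.9 + 41·(9 − 16.4)/16 = 45.9°C ✓ — passes.

Primer 3 only.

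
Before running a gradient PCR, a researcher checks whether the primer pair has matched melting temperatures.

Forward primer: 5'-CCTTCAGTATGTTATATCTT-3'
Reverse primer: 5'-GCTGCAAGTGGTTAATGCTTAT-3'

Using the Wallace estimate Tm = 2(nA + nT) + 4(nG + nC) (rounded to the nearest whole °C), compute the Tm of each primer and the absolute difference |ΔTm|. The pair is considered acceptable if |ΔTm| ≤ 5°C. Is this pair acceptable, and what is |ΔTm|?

|ΔTm| = 10°C; the pair is not acceptable.

Forward: A=4 T=10 G=2 C=4 → Tm = 2·14 + 4·6 = 52°C.
Reverse: A=5 T=8 G=6 C=3 → Tm = 2·13 + 4·9 = 62°C.
|ΔTm| = |52 − 62| = 10°C, > 5°C.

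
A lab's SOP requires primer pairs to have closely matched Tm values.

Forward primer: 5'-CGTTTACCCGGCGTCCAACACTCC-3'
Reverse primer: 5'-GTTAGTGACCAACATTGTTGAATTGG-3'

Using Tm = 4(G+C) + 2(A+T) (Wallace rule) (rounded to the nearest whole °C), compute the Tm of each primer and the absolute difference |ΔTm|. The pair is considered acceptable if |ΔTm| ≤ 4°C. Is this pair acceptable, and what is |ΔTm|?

Forward: A=4 T=5 G=4 C=11 → Tm = 2·9 + 4·15 = 78°C.
Reverse: A=7 T=9 G=7 C=3 → Tm = 2·16 + 4·10 = 72°C.
|ΔTm| = |78 − 72| = 6°C, > 4°C.

|ΔTm| = 6°C; the pair is not acceptable.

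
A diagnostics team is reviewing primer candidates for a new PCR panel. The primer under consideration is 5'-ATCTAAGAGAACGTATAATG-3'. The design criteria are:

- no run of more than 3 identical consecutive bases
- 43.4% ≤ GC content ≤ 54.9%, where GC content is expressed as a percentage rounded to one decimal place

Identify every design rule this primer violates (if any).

Fails: GC content.

Base counts: A=9, T=5, G=4, C=2 (length 20).
homopolymer run: longest run = 2 ✓
GC content: GC 6/20 = 30.0%, outside 43.4–54.9% ✗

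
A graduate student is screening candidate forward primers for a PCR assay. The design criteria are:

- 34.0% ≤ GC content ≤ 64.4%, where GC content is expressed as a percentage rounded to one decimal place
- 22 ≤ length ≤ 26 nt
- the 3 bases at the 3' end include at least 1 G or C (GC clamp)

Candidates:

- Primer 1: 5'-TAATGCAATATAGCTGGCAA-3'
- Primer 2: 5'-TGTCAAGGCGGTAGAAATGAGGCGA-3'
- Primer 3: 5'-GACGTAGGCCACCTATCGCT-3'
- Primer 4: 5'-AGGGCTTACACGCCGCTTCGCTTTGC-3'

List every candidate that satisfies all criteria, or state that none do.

Primer 1 (20 nt, A=8 T=5 G=4 C=3): GC 7/20 = 35.0% ✓; length 20, outside 22–26 ✗; 3' end CAA has 1 G/C ✓ — fails.
Primer 2 (25 nt, A=8 T=4 G=10 C=3): GC 13/25 = 52.0% ✓; length 25 ✓; 3' end CGA has 2 G/C ✓ — passes.
Primer 3 (20 nt, A=4 T=4 G=5 C=7): GC 12/20 = 60.0% ✓; length 20, outside 22–26 ✗; 3' end GCT has 2 G/C ✓ — fails.
Primer 4 (26 nt, A=3 T=7 G=7 C=9): GC 16/26 = 61.5% ✓; length 26 ✓; 3' end TGC has 2 G/C ✓ — passes.

Primer 2 and Primer 4.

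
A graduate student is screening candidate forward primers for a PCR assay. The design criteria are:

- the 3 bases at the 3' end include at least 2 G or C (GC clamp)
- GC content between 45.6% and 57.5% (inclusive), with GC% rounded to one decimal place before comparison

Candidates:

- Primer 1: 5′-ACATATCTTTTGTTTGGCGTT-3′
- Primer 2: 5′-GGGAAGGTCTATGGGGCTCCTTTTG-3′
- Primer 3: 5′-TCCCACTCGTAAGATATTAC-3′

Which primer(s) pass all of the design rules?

Primer 1 (21 nt, A=3 T=11 G=4 C=3): 3' end GTT has 1 G/C, need ≥2 ✗; GC 7/21 = 33.3%, outside 45.6–57.5% ✗ — fails.
Primer 2 (25 nt, A=3 T=8 G=10 C=4): 3' end TTG has 1 G/C, need ≥2 ✗; GC 14/25 = 56.0% ✓ — fails.
Primer 3 (20 nt, A=6 T=6 G=2 C=6): 3' end TAC has 1 G/C, need ≥2 ✗; GC 8/20 = 40.0%, outside 45.6–57.5% ✗ — fails.

None of the candidates satisfy all criteria.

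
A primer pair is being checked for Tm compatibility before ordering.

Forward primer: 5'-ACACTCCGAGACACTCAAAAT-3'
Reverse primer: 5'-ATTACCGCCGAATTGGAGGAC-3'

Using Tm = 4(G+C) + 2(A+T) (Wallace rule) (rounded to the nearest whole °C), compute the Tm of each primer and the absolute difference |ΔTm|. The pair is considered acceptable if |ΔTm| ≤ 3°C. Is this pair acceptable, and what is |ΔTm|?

Forward: A=9 T=3 G=2 C=7 → Tm = 2·12 + 4·9 = 60°C.
Reverse: A=6 T=4 G=6 C=5 → Tm = 2·10 + 4·11 = 64°C.
|ΔTm| = |60 − 64| = 4°C, > 3°C.

|ΔTm| = 4°C; the pair is not acceptable.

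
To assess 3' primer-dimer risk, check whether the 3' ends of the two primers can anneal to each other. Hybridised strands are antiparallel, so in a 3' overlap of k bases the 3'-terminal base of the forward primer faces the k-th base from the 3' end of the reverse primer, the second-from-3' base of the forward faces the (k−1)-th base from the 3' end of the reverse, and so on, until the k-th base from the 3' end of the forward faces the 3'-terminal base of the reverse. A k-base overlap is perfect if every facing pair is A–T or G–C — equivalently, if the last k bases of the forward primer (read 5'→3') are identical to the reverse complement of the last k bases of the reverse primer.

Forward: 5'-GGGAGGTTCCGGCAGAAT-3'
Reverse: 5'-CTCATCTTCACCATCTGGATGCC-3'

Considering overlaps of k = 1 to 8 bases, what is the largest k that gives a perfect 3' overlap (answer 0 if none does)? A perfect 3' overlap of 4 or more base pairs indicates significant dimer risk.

Longest perfect overlap: 0 complementary base pairs; below the dimer-risk threshold (threshold 4).

Last 8 bases (5'→3') — forward …GGCAGAAT, reverse …TGGATGCC.
Reverse complement of the reverse primer's last 8 bases: GGCATCCA; its first k bases are the reverse complement of the reverse primer's last k bases, so a perfect k-base overlap needs the forward primer's last k bases to equal them.
Comparing (forward last k vs required): k=1: T vs G ✗; k=2: AT vs GG ✗; k=3: AAT vs GGC ✗; k=4: GAAT vs GGCA ✗; k=5: AGAAT vs GGCAT ✗; k=6: CAGAAT vs GGCATC ✗; k=7: GCAGAAT vs GGCATCC ✗; k=8: GGCAGAAT vs GGCATCCA ✗.
No overlap length from 1 to 8 is perfect, so the longest perfect 3' overlap is 0.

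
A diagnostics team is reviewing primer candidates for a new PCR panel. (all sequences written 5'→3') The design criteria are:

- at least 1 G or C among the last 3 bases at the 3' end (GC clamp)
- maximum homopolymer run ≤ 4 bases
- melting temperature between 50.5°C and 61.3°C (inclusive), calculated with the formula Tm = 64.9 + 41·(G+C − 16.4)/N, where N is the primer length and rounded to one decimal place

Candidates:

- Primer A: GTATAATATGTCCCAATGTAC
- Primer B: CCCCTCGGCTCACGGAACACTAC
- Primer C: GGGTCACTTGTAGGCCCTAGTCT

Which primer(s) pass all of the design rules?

Primer C only.

Primer A (21 nt, A=7 T=7 G=3 C=4): 3' end TAC has 1 G/C ✓; longest run = 3 ✓; Tm = 64.9 + 41·(7 − 16.4)/21 = 46.5°C, outside 50.5–61.3°C ✗ — fails.
Primer B (23 nt, A=5 T=3 G=4 C=11): 3' end TAC has 1 G/C ✓; longest run = 4 ✓; Tm = 64.9 + 41·(15 − 16.4)/23 = 62.4°C, outside 50.5–61.3°C ✗ — fails.
Primer C (23 nt, A=3 T=7 G=7 C=6): 3' end TCT has 1 G/C ✓; longest run = 3 ✓; Tm = 64.9 + 41·(13 − 16.4)/23 = 58.8°C ✓ — passes.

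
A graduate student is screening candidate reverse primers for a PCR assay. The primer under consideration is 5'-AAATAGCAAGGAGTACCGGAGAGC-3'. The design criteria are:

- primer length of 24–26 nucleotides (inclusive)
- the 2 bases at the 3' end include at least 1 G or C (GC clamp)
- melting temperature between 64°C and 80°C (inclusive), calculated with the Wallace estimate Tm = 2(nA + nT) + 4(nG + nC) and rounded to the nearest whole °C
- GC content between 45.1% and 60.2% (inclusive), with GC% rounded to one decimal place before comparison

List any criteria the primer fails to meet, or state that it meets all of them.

Meets all criteria.

Base counts: A=10, T=2, G=8, C=4 (length 24).
length: length 24 ✓
GC clamp: 3' end GC has 2 G/C ✓
Tm: Tm = 2·12 + 4·12 = 72°C ✓
GC content: GC 12/24 = 50.0% ✓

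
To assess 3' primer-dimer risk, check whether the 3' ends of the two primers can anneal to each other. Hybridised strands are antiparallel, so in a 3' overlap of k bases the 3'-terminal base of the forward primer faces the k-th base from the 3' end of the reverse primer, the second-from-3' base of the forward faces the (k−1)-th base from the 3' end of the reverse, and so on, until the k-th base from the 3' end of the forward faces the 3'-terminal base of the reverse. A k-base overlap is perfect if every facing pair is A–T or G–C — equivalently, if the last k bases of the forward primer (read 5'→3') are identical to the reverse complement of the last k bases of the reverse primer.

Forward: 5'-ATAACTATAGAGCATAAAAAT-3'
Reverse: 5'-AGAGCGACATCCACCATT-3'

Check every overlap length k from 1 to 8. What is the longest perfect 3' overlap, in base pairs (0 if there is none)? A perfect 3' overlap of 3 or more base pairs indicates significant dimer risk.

Longest perfect overlap: 3 complementary base pairs; significant dimer risk (threshold 3).

Last 8 bases (5'→3') — forward …ATAAAAAT, reverse …CCACCATT.
Reverse complement of the reverse primer's last 8 bases: AATGGTGG; its first k bases are the reverse complement of the reverse primer's last k bases, so a perfect k-base overlap needs the forward primer's last k bases to equal them.
Comparing (forward last k vs required): k=1: T vs A ✗; k=2: AT vs AA ✗; k=3: AAT vs AAT ✓; k=4: AAAT vs AATG ✗; k=5: AAAAT vs AATGG ✗; k=6: AAAAAT vs AATGGT ✗; k=7: TAAAAAT vs AATGGTG ✗; k=8: ATAAAAAT vs AATGGTGG ✗.
Only k = 3 is perfect, so the longest perfect 3' overlap is 3.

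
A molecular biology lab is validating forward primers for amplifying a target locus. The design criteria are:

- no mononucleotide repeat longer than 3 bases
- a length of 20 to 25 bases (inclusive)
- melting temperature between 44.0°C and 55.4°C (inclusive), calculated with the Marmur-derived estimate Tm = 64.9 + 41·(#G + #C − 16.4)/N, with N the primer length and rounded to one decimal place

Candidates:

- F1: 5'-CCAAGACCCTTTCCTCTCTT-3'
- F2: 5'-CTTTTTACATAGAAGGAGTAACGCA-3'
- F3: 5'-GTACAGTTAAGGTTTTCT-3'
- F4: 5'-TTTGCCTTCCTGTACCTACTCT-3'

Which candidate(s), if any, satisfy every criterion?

F1 (20 nt, A=3 T=7 G=1 C=9): longest run = 3 ✓; length 20 ✓; Tm = 64.9 + 41·(10 − 16.4)/20 = 51.8°C ✓ — passes.
F2 (25 nt, A=9 T=7 G=5 C=4): longest run = 5, exceeds 3 ✗; length 25 ✓; Tm = 64.9 + 41·(9 − 16.4)/25 = 52.8°C ✓ — fails.
F3 (18 nt, A=4 T=8 G=4 C=2): longest run = 4, exceeds 3 ✗; length 18, outside 20–25 ✗; Tm = 64.9 + 41·(6 − 16.4)/18 = 41.2°C, outside 44.0–55.4°C ✗ — fails.
F4 (22 nt, A=2 T=10 G=2 C=8): longest run = 3 ✓; length 22 ✓; Tm = 64.9 + 41·(10 − 16.4)/22 = 53.0°C ✓ — passes.

F1 and F4.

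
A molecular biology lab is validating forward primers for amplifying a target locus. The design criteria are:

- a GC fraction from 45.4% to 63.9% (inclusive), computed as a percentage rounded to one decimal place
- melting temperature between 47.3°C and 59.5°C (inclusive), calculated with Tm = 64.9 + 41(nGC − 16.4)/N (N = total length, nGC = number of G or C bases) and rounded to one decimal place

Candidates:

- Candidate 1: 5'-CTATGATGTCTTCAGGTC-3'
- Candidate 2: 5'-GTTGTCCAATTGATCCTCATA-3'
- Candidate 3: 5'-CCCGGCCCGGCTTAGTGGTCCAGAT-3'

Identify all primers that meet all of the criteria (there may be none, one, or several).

None of the candidates satisfy all criteria.

Candidate 1 (18 nt, A=3 T=7 G=4 C=4): GC 8/18 = 44.4%, outside 45.4–63.9% ✗; Tm = 64.9 + 41·(8 − 16.4)/18 = 45.8°C, outside 47.3–59.5°C ✗ — fails.
Candidate 2 (21 nt, A=5 T=8 G=3 C=5): GC 8/21 = 38.1%, outside 45.4–63.9% ✗; Tm = 64.9 + 41·(8 − 16.4)/21 = 48.5°C ✓ — fails.
Candidate 3 (25 nt, A=3 T=5 G=8 C=9): GC 17/25 = 68.0%, outside 45.4–63.9% ✗; Tm = 64.9 + 41·(17 − 16.4)/25 = 65.9°C, outside 47.3–59.5°C ✗ — fails.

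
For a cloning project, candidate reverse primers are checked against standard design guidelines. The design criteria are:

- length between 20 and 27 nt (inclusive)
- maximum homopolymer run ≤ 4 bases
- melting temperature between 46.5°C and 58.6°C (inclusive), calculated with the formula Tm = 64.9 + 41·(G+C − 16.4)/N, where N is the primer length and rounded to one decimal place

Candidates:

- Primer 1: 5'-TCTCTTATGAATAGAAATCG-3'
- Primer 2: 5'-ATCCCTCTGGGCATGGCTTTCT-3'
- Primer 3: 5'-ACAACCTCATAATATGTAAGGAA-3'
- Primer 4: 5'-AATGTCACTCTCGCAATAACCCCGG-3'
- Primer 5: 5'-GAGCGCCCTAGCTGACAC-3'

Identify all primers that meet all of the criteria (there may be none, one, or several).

Primer 1 (20 nt, A=7 T=7 G=3 C=3): length 20 ✓; longest run = 3 ✓; Tm = 64.9 + 41·(6 − 16.4)/20 = 43.6°C, outside 46.5–58.6°C ✗ — fails.
Primer 2 (22 nt, A=2 T=8 G=5 C=7): length 22 ✓; longest run = 3 ✓; Tm = 64.9 + 41·(12 − 16.4)/22 = 56.7°C ✓ — passes.
Primer 3 (23 nt, A=11 T=5 G=3 C=4): length 23 ✓; longest run = 2 ✓; Tm = 64.9 + 41·(7 − 16.4)/23 = 48.1°C ✓ — passes.
Primer 4 (25 nt, A=7 T=5 G=4 C=9): length 25 ✓; longest run = 4 ✓; Tm = 64.9 + 41·(13 − 16.4)/25 = 59.3°C, outside 46.5–58.6°C ✗ — fails.
Primer 5 (18 nt, A=4 T=2 G=5 C=7): length 18, outside 20–27 ✗; longest run = 3 ✓; Tm = 64.9 + 41·(12 − 16.4)/18 = 54.9°C ✓ — fails.

Primer 2 and Primer 3.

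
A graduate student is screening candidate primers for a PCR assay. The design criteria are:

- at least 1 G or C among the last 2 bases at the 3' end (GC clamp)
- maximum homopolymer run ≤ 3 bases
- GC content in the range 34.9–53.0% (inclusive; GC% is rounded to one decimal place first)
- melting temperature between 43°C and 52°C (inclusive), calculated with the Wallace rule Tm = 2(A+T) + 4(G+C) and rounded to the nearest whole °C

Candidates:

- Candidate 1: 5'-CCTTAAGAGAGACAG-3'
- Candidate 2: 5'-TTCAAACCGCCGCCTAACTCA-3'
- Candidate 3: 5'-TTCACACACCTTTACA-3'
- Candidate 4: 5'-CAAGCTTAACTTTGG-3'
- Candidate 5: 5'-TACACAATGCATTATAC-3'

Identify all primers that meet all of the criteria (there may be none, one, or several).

Candidate 1 and Candidate 3.

Candidate 1 (15 nt, A=6 T=2 G=4 C=3): 3' end AG has 1 G/C ✓; longest run = 2 ✓; GC 7/15 = 46.7% ✓; Tm = 2·8 + 4·7 = 44°C ✓ — passes.
Candidate 2 (21 nt, A=6 T=4 G=2 C=9): 3' end CA has 1 G/C ✓; longest run = 3 ✓; GC 11/21 = 52.4% ✓; Tm = 2·10 + 4·11 = 64°C, outside 43–52°C ✗ — fails.
Candidate 3 (16 nt, A=5 T=5 G=0 C=6): 3' end CA has 1 G/C ✓; longest run = 3 ✓; GC 6/16 = 37.5% ✓; Tm = 2·10 + 4·6 = 44°C ✓ — passes.
Candidate 4 (15 nt, A=4 T=5 G=3 C=3): 3' end GG has 2 G/C ✓; longest run = 3 ✓; GC 6/15 = 40.0% ✓; Tm = 2·9 + 4·6 = 42°C, outside 43–52°C ✗ — fails.
Candidate 5 (17 nt, A=7 T=5 G=1 C=4): 3' end AC has 1 G/C ✓; longest run = 2 ✓; GC 5/17 = 29.4%, outside 34.9–53.0% ✗; Tm = 2·12 + 4·5 = 44°C ✓ — fails.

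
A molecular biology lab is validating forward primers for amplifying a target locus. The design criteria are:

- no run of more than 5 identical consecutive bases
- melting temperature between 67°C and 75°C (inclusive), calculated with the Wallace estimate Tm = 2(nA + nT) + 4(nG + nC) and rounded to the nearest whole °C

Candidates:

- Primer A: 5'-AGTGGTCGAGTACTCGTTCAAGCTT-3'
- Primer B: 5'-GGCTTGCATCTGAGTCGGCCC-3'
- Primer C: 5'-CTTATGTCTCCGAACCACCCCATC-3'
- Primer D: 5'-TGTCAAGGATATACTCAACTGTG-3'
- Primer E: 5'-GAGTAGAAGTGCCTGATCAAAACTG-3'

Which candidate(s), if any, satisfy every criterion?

Primer A (25 nt, A=5 T=8 G=7 C=5): longest run = 2 ✓; Tm = 2·13 + 4·12 = 74°C ✓ — passes.
Primer B (21 nt, A=2 T=5 G=7 C=7): longest run = 3 ✓; Tm = 2·7 + 4·14 = 70°C ✓ — passes.
Primer C (24 nt, A=5 T=6 G=2 C=11): longest run = 4 ✓; Tm = 2·11 + 4·13 = 74°C ✓ — passes.
Primer D (23 nt, A=7 T=7 G=5 C=4): longest run = 2 ✓; Tm = 2·14 + 4·9 = 64°C, outside 67–75°C ✗ — fails.
Primer E (25 nt, A=9 T=5 G=7 C=4): longest run = 4 ✓; Tm = 2·14 + 4·11 = 72°C ✓ — passes.

Primer A, Primer B, Primer C and Primer E.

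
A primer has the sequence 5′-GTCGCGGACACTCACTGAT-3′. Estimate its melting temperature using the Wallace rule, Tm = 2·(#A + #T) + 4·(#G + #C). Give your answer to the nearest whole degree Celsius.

Base counts: A=4, T=4, G=5, C=6 (length 19).
Tm = 2·(4+4) + 4·(5+6) = 2·8 + 4·11 = 16 + 44 = 60°C.

60°C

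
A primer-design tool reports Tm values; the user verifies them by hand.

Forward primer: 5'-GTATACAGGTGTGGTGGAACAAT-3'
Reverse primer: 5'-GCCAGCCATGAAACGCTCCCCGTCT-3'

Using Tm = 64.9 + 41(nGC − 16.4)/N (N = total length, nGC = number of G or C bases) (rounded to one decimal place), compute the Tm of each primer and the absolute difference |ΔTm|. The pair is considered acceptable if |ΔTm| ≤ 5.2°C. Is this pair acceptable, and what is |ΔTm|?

Forward: G+C = 10, N = 23 → Tm = 64.9 + 41·(10 − 16.4)/23 = 53.5°C.
Reverse: G+C = 16, N = 25 → Tm = 64.9 + 41·(16 − 16.4)/25 = 64.2°C.
|ΔTm| = |53.5 − 64.2| = 10.7°C, > 5.2°C.

|ΔTm| = 10.7°C; the pair is not acceptable.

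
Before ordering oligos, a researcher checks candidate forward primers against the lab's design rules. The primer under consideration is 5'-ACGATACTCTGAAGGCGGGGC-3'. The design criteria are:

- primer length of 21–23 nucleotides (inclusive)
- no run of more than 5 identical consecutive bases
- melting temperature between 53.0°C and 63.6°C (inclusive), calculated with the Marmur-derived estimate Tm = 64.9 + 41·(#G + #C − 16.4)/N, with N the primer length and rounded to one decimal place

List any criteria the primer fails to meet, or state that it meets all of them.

Base counts: A=5, T=3, G=8, C=5 (length 21).
length: length 21 ✓
homopolymer run: longest run = 4 ✓
Tm: Tm = 64.9 + 41·(13 − 16.4)/21 = 58.3°C ✓

Meets all criteria.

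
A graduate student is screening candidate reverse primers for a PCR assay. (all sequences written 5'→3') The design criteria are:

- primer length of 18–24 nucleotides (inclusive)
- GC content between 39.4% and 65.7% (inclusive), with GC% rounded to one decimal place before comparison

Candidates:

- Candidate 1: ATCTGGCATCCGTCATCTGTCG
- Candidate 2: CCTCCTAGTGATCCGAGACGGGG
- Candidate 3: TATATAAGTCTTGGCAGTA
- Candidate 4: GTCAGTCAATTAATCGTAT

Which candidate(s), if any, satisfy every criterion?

Candidate 1 (22 nt, A=3 T=7 G=5 C=7): length 22 ✓; GC 12/22 = 54.5% ✓ — passes.
Candidate 2 (23 nt, A=4 T=4 G=8 C=7): length 23 ✓; GC 15/23 = 65.2% ✓ — passes.
Candidate 3 (19 nt, A=6 T=7 G=4 C=2): length 19 ✓; GC 6/19 = 31.6%, outside 39.4–65.7% ✗ — fails.
Candidate 4 (19 nt, A=6 T=7 G=3 C=3): length 19 ✓; GC 6/19 = 31.6%, outside 39.4–65.7% ✗ — fails.

Candidate 1 and Candidate 2.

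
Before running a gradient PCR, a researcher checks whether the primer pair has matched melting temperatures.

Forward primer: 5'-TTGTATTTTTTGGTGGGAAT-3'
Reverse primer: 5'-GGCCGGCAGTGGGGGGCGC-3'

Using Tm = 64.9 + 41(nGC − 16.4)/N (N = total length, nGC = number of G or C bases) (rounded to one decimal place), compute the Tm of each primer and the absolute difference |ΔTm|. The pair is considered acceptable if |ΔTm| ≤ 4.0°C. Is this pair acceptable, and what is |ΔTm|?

Forward: G+C = 6, N = 20 → Tm = 64.9 + 41·(6 − 16.4)/20 = 43.6°C.
Reverse: G+C = 17, N = 19 → Tm = 64.9 + 41·(17 − 16.4)/19 = 66.2°C.
|ΔTm| = |43.6 − 66.2| = 22.6°C, > 4.0°C.

|ΔTm| = 22.6°C; the pair is not acceptable.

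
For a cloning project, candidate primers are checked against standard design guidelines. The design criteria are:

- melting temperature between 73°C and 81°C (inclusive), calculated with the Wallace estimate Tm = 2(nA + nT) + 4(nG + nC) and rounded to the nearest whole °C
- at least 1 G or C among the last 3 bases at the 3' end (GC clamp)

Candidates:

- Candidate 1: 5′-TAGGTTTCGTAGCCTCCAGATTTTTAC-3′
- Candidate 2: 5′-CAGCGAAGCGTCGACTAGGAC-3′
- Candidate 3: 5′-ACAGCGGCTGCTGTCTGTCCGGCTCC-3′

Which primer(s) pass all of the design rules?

Candidate 1 (27 nt, A=5 T=11 G=5 C=6): Tm = 2·16 + 4·11 = 76°C ✓; 3' end TAC has 1 G/C ✓ — passes.
Candidate 2 (21 nt, A=6 T=2 G=7 C=6): Tm = 2·8 + 4·13 = 68°C, outside 73–81°C ✗; 3' end GAC has 2 G/C ✓ — fails.
Candidate 3 (26 nt, A=2 T=6 G=8 C=10): Tm = 2·8 + 4·18 = 88°C, outside 73–81°C ✗; 3' end TCC has 2 G/C ✓ — fails.

Candidate 1 only.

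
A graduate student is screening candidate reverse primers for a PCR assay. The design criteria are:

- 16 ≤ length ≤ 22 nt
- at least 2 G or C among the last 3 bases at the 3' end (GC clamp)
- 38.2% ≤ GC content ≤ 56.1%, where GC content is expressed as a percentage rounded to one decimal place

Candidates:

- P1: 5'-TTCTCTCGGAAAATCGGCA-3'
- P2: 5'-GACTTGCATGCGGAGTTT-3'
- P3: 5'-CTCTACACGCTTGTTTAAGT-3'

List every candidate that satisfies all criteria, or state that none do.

P1 (19 nt, A=5 T=5 G=4 C=5): length 19 ✓; 3' end GCA has 2 G/C ✓; GC 9/19 = 47.4% ✓ — passes.
P2 (18 nt, A=3 T=6 G=6 C=3): length 18 ✓; 3' end TTT has 0 G/C, need ≥2 ✗; GC 9/18 = 50.0% ✓ — fails.
P3 (20 nt, A=4 T=8 G=3 C=5): length 20 ✓; 3' end AGT has 1 G/C, need ≥2 ✗; GC 8/20 = 40.0% ✓ — fails.

P1 only.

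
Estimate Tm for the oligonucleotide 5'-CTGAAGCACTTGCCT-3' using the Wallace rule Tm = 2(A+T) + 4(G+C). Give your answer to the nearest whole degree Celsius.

46°C

Base counts: A=3, T=4, G=3, C=5 (length 15).
Tm = 2·(3+4) + 4·(3+5) = 2·7 + 4·8 = 14 + 32 = 46°C.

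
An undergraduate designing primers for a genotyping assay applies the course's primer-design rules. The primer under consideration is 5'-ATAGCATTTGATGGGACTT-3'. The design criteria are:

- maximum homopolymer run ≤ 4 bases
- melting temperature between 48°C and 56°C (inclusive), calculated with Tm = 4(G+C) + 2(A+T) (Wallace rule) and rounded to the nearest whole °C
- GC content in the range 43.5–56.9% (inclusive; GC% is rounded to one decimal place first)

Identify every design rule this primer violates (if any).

Fails: GC content.

Base counts: A=5, T=7, G=5, C=2 (length 19).
homopolymer run: longest run = 3 ✓
Tm: Tm = 2·12 + 4·7 = 52°C ✓
GC content: GC 7/19 = 36.8%, outside 43.5–56.9% ✗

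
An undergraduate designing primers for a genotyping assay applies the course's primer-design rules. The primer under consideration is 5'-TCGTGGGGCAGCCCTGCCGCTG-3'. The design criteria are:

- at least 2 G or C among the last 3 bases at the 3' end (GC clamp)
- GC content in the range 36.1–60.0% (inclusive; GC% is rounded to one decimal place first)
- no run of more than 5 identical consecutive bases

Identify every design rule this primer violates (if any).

Base counts: A=1, T=4, G=9, C=8 (length 22).
GC clamp: 3' end CTG has 2 G/C ✓
GC content: GC 17/22 = 77.3%, outside 36.1–60.0% ✗
homopolymer run: longest run = 4 ✓

Fails: GC content.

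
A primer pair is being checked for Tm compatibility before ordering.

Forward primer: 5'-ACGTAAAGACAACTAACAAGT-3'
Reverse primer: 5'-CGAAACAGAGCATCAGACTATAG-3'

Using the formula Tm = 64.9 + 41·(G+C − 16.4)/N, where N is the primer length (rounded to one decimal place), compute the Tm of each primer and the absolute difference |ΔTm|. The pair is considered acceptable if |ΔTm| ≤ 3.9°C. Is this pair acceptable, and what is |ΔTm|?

Forward: G+C = 7, N = 21 → Tm = 64.9 + 41·(7 − 16.4)/21 = 46.5°C.
Reverse: G+C = 10, N = 23 → Tm = 64.9 + 41·(10 − 16.4)/23 = 53.5°C.
|ΔTm| = |46.5 − 53.5| = 7.0°C, > 3.9°C.

|ΔTm| = 7.0°C; the pair is not acceptable.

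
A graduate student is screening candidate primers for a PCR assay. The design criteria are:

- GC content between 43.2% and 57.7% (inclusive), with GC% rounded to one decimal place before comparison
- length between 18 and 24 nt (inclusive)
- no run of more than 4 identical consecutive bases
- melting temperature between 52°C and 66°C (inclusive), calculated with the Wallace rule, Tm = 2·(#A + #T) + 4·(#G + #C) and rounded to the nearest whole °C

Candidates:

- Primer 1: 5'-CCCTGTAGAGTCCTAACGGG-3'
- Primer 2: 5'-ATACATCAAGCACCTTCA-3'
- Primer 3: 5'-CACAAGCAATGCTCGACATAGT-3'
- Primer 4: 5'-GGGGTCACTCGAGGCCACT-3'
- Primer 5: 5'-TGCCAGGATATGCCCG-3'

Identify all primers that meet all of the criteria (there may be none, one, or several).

Primer 1 (20 nt, A=4 T=4 G=6 C=6): GC 12/20 = 60.0%, outside 43.2–57.7% ✗; length 20 ✓; longest run = 3 ✓; Tm = 2·8 + 4·12 = 64°C ✓ — fails.
Primer 2 (18 nt, A=7 T=4 G=1 C=6): GC 7/18 = 38.9%, outside 43.2–57.7% ✗; length 18 ✓; longest run = 2 ✓; Tm = 2·11 + 4·7 = 50°C, outside 52–66°C ✗ — fails.
Primer 3 (22 nt, A=8 T=4 G=4 C=6): GC 10/22 = 45.5% ✓; length 22 ✓; longest run = 2 ✓; Tm = 2·12 + 4·10 = 64°C ✓ — passes.
Primer 4 (19 nt, A=3 T=3 G=7 C=6): GC 13/19 = 68.4%, outside 43.2–57.7% ✗; length 19 ✓; longest run = 4 ✓; Tm = 2·6 + 4·13 = 64°C ✓ — fails.
Primer 5 (16 nt, A=3 T=3 G=5 C=5): GC 10/16 = 62.5%, outside 43.2–57.7% ✗; length 16, outside 18–24 ✗; longest run = 3 ✓; Tm = 2·6 + 4·10 = 52°C ✓ — fails.

Primer 3 only.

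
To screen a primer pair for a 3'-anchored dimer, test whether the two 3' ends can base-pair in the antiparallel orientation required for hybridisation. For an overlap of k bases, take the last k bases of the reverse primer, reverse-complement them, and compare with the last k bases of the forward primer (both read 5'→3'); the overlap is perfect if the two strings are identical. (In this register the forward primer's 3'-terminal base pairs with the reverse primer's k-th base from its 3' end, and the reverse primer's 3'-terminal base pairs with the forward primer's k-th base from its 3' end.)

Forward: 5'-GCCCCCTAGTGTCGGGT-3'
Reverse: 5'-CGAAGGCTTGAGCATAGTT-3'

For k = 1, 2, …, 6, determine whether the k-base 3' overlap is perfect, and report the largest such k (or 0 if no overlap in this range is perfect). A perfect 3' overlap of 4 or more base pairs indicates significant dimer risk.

Last 6 bases (5'→3') — forward …TCGGGT, reverse …ATAGTT.
Reverse complement of the reverse primer's last 6 bases: AACTAT; its first k bases are the reverse complement of the reverse primer's last k bases, so a perfect k-base overlap needs the forward primer's last k bases to equal them.
Comparing (forward last k vs required): k=1: T vs A ✗; k=2: GT vs AA ✗; k=3: GGT vs AAC ✗; k=4: GGGT vs AACT ✗; k=5: CGGGT vs AACTA ✗; k=6: TCGGGT vs AACTAT ✗.
No overlap length from 1 to 6 is perfect, so the longest perfect 3' overlap is 0.

Longest perfect overlap: 0 complementary base pairs; below the dimer-risk threshold (threshold 4).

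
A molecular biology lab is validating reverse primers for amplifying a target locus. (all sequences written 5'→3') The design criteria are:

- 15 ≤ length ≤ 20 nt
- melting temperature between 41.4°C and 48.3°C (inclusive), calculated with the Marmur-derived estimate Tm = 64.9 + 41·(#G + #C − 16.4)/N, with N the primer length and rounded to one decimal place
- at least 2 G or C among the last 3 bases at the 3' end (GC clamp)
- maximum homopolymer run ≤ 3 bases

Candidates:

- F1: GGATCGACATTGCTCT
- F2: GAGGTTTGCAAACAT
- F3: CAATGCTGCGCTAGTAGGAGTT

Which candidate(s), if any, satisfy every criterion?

F1 (16 nt, A=3 T=5 G=4 C=4): length 16 ✓; Tm = 64.9 + 41·(8 − 16.4)/16 = 43.4°C ✓; 3' end TCT has 1 G/C, need ≥2 ✗; longest run = 2 ✓ — fails.
F2 (15 nt, A=5 T=4 G=4 C=2): length 15 ✓; Tm = 64.9 + 41·(6 − 16.4)/15 = 36.5°C, outside 41.4–48.3°C ✗; 3' end CAT has 1 G/C, need ≥2 ✗; longest run = 3 ✓ — fails.
F3 (22 nt, A=5 T=6 G=7 C=4): length 22, outside 15–20 ✗; Tm = 64.9 + 41·(11 − 16.4)/22 = 54.8°C, outside 41.4–48.3°C ✗; 3' end GTT has 1 G/C, need ≥2 ✗; longest run = 2 ✓ — fails.

None of the candidates satisfy all criteria.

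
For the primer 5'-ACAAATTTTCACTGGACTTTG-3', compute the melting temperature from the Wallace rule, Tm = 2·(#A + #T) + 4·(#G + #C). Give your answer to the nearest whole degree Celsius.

56°C

Base counts: A=6, T=8, G=3, C=4 (length 21).
Tm = 2·(6+8) + 4·(3+4) = 2·14 + 4·7 = 28 + 28 = 56°C.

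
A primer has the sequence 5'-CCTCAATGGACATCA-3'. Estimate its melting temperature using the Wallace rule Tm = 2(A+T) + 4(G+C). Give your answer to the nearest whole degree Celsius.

44°C

Base counts: A=5, T=3, G=2, C=5 (length 15).
Tm = 2·(5+3) + 4·(2+5) = 2·8 + 4·7 = 16 + 28 = 44°C.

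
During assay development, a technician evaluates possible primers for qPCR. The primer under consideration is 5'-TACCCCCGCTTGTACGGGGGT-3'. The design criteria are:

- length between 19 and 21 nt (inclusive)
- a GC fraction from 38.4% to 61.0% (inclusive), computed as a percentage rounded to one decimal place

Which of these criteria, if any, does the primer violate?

Fails: GC content.

Base counts: A=2, T=5, G=7, C=7 (length 21).
length: length 21 ✓
GC content: GC 14/21 = 66.7%, outside 38.4–61.0% ✗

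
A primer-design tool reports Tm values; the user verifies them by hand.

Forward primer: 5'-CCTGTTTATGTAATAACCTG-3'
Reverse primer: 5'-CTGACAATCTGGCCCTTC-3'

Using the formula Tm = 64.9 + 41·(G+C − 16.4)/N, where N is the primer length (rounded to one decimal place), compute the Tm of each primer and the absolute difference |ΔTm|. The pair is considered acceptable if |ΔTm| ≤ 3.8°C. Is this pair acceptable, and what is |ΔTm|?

|ΔTm| = 4.7°C; the pair is not acceptable.

Forward: G+C = 7, N = 20 → Tm = 64.9 + 41·(7 − 16.4)/20 = 45.6°C.
Reverse: G+C = 10, N = 18 → Tm = 64.9 + 41·(10 − 16.4)/18 = 50.3°C.
|ΔTm| = |45.6 − 50.3| = 4.7°C, > 3.8°C.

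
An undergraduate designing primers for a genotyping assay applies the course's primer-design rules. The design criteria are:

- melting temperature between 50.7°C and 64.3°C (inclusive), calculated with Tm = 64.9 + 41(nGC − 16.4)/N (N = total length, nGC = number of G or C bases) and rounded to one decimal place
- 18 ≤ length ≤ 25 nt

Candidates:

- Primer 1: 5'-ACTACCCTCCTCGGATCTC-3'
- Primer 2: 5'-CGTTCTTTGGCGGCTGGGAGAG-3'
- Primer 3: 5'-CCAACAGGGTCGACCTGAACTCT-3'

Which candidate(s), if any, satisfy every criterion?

Primer 1 (19 nt, A=3 T=5 G=2 C=9): Tm = 64.9 + 41·(11 − 16.4)/19 = 53.2°C ✓; length 19 ✓ — passes.
Primer 2 (22 nt, A=2 T=6 G=10 C=4): Tm = 64.9 + 41·(14 − 16.4)/22 = 60.4°C ✓; length 22 ✓ — passes.
Primer 3 (23 nt, A=6 T=4 G=5 C=8): Tm = 64.9 + 41·(13 − 16.4)/23 = 58.8°C ✓; length 23 ✓ — passes.

Primer 1, Primer 2 and Primer 3.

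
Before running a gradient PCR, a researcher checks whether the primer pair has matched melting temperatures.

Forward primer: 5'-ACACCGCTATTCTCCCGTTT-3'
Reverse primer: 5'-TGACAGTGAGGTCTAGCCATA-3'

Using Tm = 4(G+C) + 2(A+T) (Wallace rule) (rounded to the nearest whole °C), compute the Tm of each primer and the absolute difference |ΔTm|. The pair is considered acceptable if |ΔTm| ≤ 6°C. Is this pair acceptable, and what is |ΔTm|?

|ΔTm| = 2°C; the pair is acceptable.

Forward: A=3 T=7 G=2 C=8 → Tm = 2·10 + 4·10 = 60°C.
Reverse: A=6 T=5 G=6 C=4 → Tm = 2·11 + 4·10 = 62°C.
|ΔTm| = |60 − 62| = 2°C, ≤ 6°C.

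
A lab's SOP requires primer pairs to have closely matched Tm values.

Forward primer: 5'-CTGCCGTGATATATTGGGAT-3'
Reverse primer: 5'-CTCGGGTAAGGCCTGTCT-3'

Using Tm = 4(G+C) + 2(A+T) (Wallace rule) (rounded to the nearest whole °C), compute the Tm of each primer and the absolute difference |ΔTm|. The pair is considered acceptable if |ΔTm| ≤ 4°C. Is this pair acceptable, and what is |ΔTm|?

|ΔTm| = 0°C; the pair is acceptable.

Forward: A=4 T=7 G=6 C=3 → Tm = 2·11 + 4·9 = 58°C.
Reverse: A=2 T=5 G=6 C=5 → Tm = 2·7 + 4·11 = 58°C.
|ΔTm| = |58 − 58| = 0°C, ≤ 4°C.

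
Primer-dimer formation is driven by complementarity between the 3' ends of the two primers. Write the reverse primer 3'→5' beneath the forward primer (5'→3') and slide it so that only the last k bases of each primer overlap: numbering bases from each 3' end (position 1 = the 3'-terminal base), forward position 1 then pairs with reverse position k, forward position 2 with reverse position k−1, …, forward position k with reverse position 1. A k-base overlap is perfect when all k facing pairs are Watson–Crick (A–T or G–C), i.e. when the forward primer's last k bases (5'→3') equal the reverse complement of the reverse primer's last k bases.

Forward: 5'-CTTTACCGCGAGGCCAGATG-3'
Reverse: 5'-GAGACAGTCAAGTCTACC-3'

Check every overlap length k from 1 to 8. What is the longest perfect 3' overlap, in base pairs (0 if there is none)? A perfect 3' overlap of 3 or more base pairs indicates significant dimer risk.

Last 8 bases (5'→3') — forward …GCCAGATG, reverse …AGTCTACC.
Reverse complement of the reverse primer's last 8 bases: GGTAGACT; its first k bases are the reverse complement of the reverse primer's last k bases, so a perfect k-base overlap needs the forward primer's last k bases to equal them.
Comparing (forward last k vs required): k=1: G vs G ✓; k=2: TG vs GG ✗; k=3: ATG vs GGT ✗; k=4: GATG vs GGTA ✗; k=5: AGATG vs GGTAG ✗; k=6: CAGATG vs GGTAGA ✗; k=7: CCAGATG vs GGTAGAC ✗; k=8: GCCAGATG vs GGTAGACT ✗.
Only k = 1 is perfect, so the longest perfect 3' overlap is 1.

Longest perfect overlap: 1 complementary base pair; below the dimer-risk threshold (threshold 3).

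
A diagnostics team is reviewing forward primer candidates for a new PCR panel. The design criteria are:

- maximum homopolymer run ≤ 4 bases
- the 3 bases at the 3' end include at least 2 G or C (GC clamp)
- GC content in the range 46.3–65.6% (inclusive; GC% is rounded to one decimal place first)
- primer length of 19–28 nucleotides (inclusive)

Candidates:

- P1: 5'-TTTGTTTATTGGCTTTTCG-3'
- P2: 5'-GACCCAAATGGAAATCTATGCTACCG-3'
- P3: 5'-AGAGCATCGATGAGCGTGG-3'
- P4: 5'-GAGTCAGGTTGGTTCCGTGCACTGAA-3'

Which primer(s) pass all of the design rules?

P1 (19 nt, A=1 T=12 G=4 C=2): longest run = 4 ✓; 3' end TCG has 2 G/C ✓; GC 6/19 = 31.6%, outside 46.3–65.6% ✗; length 19 ✓ — fails.
P2 (26 nt, A=9 T=5 G=5 C=7): longest run = 3 ✓; 3' end CCG has 3 G/C ✓; GC 12/26 = 46.2%, outside 46.3–65.6% ✗; length 26 ✓ — fails.
P3 (19 nt, A=5 T=3 G=8 C=3): longest run = 2 ✓; 3' end TGG has 2 G/C ✓; GC 11/19 = 57.9% ✓; length 19 ✓ — passes.
P4 (26 nt, A=5 T=7 G=9 C=5): longest run = 2 ✓; 3' end GAA has 1 G/C, need ≥2 ✗; GC 14/26 = 53.8% ✓; length 26 ✓ — fails.

P3 only.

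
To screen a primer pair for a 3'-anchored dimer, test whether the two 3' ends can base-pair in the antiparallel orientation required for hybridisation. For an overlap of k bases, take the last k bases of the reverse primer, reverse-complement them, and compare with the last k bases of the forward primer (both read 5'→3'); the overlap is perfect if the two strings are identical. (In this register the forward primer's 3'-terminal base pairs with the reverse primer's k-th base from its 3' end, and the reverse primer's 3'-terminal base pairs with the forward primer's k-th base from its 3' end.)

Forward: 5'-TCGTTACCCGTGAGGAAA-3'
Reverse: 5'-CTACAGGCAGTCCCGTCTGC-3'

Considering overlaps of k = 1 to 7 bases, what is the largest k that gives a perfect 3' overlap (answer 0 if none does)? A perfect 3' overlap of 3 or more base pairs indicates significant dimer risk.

Longest perfect overlap: 0 complementary base pairs; below the dimer-risk threshold (threshold 3).

Last 7 bases (5'→3') — forward …GAGGAAA, reverse …CGTCTGC.
Reverse complement of the reverse primer's last 7 bases: GCAGACG; its first k bases are the reverse complement of the reverse primer's last k bases, so a perfect k-base overlap needs the forward primer's last k bases to equal them.
Comparing (forward last k vs required): k=1: A vs G ✗; k=2: AA vs GC ✗; k=3: AAA vs GCA ✗; k=4: GAAA vs GCAG ✗; k=5: GGAAA vs GCAGA ✗; k=6: AGGAAA vs GCAGAC ✗; k=7: GAGGAAA vs GCAGACG ✗.
No overlap length from 1 to 7 is perfect, so the longest perfect 3' overlap is 0.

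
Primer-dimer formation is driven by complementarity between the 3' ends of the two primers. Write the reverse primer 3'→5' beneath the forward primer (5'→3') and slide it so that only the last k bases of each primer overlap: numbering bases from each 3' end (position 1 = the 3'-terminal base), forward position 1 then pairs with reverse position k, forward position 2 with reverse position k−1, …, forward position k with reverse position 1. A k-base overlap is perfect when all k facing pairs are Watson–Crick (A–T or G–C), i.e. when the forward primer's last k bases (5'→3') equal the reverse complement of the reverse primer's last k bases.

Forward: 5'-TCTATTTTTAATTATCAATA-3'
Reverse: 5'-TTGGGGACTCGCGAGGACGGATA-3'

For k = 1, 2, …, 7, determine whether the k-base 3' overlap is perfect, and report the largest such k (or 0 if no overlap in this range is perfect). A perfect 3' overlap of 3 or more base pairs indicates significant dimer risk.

Longest perfect overlap: 2 complementary base pairs; below the dimer-risk threshold (threshold 3).

Last 7 bases (5'→3') — forward …ATCAATA, reverse …ACGGATA.
Reverse complement of the reverse primer's last 7 bases: TATCCGT; its first k bases are the reverse complement of the reverse primer's last k bases, so a perfect k-base overlap needs the forward primer's last k bases to equal them.
Comparing (forward last k vs required): k=1: A vs T ✗; k=2: TA vs TA ✓; k=3: ATA vs TAT ✗; k=4: AATA vs TATC ✗; k=5: CAATA vs TATCC ✗; k=6: TCAATA vs TATCCG ✗; k=7: ATCAATA vs TATCCGT ✗.
Only k = 2 is perfect, so the longest perfect 3' overlap is 2.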